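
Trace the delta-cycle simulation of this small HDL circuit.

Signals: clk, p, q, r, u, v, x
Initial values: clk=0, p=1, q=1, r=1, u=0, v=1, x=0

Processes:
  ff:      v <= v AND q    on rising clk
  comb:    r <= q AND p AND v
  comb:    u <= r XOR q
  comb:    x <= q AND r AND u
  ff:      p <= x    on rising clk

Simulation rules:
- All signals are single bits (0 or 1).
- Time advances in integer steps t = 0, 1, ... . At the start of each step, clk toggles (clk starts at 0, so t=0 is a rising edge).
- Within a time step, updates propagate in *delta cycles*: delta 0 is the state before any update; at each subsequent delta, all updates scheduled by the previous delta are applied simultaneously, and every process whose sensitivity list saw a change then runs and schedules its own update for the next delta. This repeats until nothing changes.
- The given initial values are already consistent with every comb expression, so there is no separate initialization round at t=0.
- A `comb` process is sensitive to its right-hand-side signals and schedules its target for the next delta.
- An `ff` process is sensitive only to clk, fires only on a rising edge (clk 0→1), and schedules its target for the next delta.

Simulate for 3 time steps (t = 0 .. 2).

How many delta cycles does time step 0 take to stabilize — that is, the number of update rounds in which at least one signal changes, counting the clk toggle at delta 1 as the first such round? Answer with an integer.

4

t=0 Δ0: p=1 clk=0 v=1 u=0 r=1 x=0 q=1
  Δ1: clk:0→1
  Δ2: p:1→0
  Δ3: r:1→0
  Δ4: u:0→1
  (4Δ to stable)
t=1 Δ0: p=0 clk=1 v=1 u=1 r=0 x=0 q=1
  Δ1: clk:1→0
  (1Δ to stable)
t=2 Δ0: p=0 clk=0 v=1 u=1 r=0 x=0 q=1
  Δ1: clk:0→1
  (1Δ to stable)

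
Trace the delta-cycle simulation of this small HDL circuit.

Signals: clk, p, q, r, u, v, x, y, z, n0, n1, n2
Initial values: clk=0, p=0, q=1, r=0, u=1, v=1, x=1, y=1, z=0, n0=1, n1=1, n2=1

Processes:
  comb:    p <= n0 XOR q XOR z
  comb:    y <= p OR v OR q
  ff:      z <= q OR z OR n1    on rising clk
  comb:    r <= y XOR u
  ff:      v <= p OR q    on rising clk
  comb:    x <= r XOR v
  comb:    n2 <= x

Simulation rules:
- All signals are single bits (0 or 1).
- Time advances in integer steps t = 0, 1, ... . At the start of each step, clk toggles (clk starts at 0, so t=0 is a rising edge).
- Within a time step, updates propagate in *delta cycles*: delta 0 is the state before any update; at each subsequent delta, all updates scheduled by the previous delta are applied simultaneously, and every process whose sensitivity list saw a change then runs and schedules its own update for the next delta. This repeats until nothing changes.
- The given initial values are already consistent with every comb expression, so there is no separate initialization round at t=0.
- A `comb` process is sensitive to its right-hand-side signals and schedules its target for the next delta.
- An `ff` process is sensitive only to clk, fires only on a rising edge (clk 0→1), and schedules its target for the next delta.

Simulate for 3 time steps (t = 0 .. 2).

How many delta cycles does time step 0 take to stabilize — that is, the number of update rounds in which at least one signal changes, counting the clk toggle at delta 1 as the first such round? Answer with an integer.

3

t=0 Δ0: clk=0 x=1 n2=1 y=1 n0=1 u=1 r=0 v=1 z=0 p=0 n1=1 q=1
  Δ1: clk:0→1
  Δ2: z:0→1
  Δ3: p:0→1
  (3Δ to stable)
t=1 Δ0: clk=1 x=1 n2=1 y=1 n0=1 u=1 r=0 v=1 z=1 p=1 n1=1 q=1
  Δ1: clk:1→0
  (1Δ to stable)
t=2 Δ0: clk=0 x=1 n2=1 y=1 n0=1 u=1 r=0 v=1 z=1 p=1 n1=1 q=1
  Δ1: clk:0→1
  (1Δ to stable)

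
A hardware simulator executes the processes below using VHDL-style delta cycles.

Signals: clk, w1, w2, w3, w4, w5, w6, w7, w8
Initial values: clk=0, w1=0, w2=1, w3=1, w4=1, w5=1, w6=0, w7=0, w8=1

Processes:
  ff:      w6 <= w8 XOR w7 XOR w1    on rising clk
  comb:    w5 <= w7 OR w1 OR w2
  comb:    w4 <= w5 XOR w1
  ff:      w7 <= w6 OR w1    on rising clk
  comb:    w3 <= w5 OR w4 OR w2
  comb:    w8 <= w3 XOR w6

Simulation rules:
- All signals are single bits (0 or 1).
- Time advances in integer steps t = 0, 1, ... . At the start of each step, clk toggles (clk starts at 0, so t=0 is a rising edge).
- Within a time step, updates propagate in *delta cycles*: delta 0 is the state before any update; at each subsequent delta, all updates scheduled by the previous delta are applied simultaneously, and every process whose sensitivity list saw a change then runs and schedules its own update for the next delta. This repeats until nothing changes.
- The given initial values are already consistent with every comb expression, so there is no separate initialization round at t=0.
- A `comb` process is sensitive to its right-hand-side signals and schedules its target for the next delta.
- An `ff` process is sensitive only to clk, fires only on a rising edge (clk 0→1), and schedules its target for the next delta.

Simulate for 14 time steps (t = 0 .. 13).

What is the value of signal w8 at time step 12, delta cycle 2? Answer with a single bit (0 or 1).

1

t=0 Δ0: clk=0 w2=1 w7=0 w1=0 w3=1 w8=1 w4=1 w6=0 w5=1
  Δ1: clk:0→1
  Δ2: w6:0→1
  Δ3: w8:1→0
  (3Δ to stable)
t=1 Δ0: clk=1 w2=1 w7=0 w1=0 w3=1 w8=0 w4=1 w6=1 w5=1
  Δ1: clk:1→0
  (1Δ to stable)
t=2 Δ0: clk=0 w2=1 w7=0 w1=0 w3=1 w8=0 w4=1 w6=1 w5=1
  Δ1: clk:0→1
  Δ2: w7:0→1, w6:1→0
  Δ3: w8:0→1
  (3Δ to stable)
t=3 Δ0: clk=1 w2=1 w7=1 w1=0 w3=1 w8=1 w4=1 w6=0 w5=1
  Δ1: clk:1→0
  (1Δ to stable)
t=4 Δ0: clk=0 w2=1 w7=1 w1=0 w3=1 w8=1 w4=1 w6=0 w5=1
  Δ1: clk:0→1
  Δ2: w7:1→0
  (2Δ to stable)
t=5 Δ0: clk=1 w2=1 w7=0 w1=0 w3=1 w8=1 w4=1 w6=0 w5=1
  Δ1: clk:1→0
  (1Δ to stable)
t=6 Δ0: clk=0 w2=1 w7=0 w1=0 w3=1 w8=1 w4=1 w6=0 w5=1
  Δ1: clk:0→1
  Δ2: w6:0→1
  Δ3: w8:1→0
  (3Δ to stable)
t=7 Δ0: clk=1 w2=1 w7=0 w1=0 w3=1 w8=0 w4=1 w6=1 w5=1
  Δ1: clk:1→0
  (1Δ to stable)
t=8 Δ0: clk=0 w2=1 w7=0 w1=0 w3=1 w8=0 w4=1 w6=1 w5=1
  Δ1: clk:0→1
  Δ2: w7:0→1, w6:1→0
  Δ3: w8:0→1
  (3Δ to stable)
t=9 Δ0: clk=1 w2=1 w7=1 w1=0 w3=1 w8=1 w4=1 w6=0 w5=1
  Δ1: clk:1→0
  (1Δ to stable)
t=10 Δ0: clk=0 w2=1 w7=1 w1=0 w3=1 w8=1 w4=1 w6=0 w5=1
  Δ1: clk:0→1
  Δ2: w7:1→0
  (2Δ to stable)
t=11 Δ0: clk=1 w2=1 w7=0 w1=0 w3=1 w8=1 w4=1 w6=0 w5=1
  Δ1: clk:1→0
  (1Δ to stable)
t=12 Δ0: clk=0 w2=1 w7=0 w1=0 w3=1 w8=1 w4=1 w6=0 w5=1
  Δ1: clk:0→1
  Δ2: w6:0→1
  Δ3: w8:1→0
  (3Δ to stable)
t=13 Δ0: clk=1 w2=1 w7=0 w1=0 w3=1 w8=0 w4=1 w6=1 w5=1
  Δ1: clk:1→0
  (1Δ to stable)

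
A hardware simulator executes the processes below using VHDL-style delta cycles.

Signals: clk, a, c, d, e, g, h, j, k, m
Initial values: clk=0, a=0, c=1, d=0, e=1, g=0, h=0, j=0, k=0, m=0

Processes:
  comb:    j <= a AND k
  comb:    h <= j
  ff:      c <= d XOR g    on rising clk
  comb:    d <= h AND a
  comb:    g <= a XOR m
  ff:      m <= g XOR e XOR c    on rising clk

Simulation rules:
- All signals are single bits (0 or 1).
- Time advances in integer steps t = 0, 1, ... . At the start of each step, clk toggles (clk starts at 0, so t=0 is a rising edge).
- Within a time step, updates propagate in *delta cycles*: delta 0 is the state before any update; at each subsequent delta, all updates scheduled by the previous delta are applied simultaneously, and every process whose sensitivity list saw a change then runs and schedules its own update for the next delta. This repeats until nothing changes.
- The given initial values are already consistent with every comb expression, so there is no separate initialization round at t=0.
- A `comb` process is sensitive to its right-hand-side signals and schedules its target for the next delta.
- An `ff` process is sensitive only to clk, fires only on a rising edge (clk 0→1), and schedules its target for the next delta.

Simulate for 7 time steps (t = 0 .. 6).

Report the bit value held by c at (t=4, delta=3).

1

t=0 Δ0: e=1 m=0 g=0 j=0 clk=0 a=0 d=0 c=1 h=0 k=0
  Δ1: clk:0→1
  Δ2: c:1→0
  (2Δ to stable)
t=1 Δ0: e=1 m=0 g=0 j=0 clk=1 a=0 d=0 c=0 h=0 k=0
  Δ1: clk:1→0
  (1Δ to stable)
t=2 Δ0: e=1 m=0 g=0 j=0 clk=0 a=0 d=0 c=0 h=0 k=0
  Δ1: clk:0→1
  Δ2: m:0→1
  Δ3: g:0→1
  (3Δ to stable)
t=3 Δ0: e=1 m=1 g=1 j=0 clk=1 a=0 d=0 c=0 h=0 k=0
  Δ1: clk:1→0
  (1Δ to stable)
t=4 Δ0: e=1 m=1 g=1 j=0 clk=0 a=0 d=0 c=0 h=0 k=0
  Δ1: clk:0→1
  Δ2: m:1→0, c:0→1
  Δ3: g:1→0
  (3Δ to stable)
t=5 Δ0: e=1 m=0 g=0 j=0 clk=1 a=0 d=0 c=1 h=0 k=0
  Δ1: clk:1→0
  (1Δ to stable)
t=6 Δ0: e=1 m=0 g=0 j=0 clk=0 a=0 d=0 c=1 h=0 k=0
  Δ1: clk:0→1
  Δ2: c:1→0
  (2Δ to stable)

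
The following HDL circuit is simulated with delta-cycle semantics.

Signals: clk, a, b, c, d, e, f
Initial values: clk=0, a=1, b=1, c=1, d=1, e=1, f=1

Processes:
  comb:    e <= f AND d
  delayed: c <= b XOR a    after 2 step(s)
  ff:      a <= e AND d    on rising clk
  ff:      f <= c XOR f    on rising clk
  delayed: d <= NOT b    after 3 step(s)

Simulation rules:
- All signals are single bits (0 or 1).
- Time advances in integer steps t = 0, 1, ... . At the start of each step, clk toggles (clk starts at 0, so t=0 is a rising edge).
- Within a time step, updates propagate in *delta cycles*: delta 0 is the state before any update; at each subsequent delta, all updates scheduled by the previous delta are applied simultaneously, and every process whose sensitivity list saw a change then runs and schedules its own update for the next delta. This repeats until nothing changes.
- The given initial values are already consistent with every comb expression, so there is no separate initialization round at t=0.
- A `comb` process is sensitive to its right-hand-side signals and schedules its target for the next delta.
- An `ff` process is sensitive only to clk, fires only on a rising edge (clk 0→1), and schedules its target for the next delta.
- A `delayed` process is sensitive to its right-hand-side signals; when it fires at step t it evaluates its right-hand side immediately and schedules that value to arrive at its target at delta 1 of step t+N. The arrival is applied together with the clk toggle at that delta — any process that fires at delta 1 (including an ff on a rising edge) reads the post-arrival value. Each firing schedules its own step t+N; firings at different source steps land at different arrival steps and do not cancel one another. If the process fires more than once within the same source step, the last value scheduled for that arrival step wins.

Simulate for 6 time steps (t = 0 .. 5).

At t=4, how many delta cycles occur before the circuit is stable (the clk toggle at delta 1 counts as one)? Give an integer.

t0.Δ0 e=1 f=1 d=1 a=1 c=1 clk=0 b=1
t0.Δ1 e=1 f=1 d=1 a=1 c=1 clk=1 b=1
t0.Δ2 e=1 f=0 d=1 a=1 c=1 clk=1 b=1
t0.Δ3 e=0 f=0 d=1 a=1 c=1 clk=1 b=1
t1.Δ0 e=0 f=0 d=1 a=1 c=1 clk=1 b=1
t1.Δ1 e=0 f=0 d=1 a=1 c=1 clk=0 b=1
t2.Δ0 e=0 f=0 d=1 a=1 c=1 clk=0 b=1
t2.Δ1 e=0 f=0 d=1 a=1 c=1 clk=1 b=1
t2.Δ2 e=0 f=1 d=1 a=0 c=1 clk=1 b=1
t2.Δ3 e=1 f=1 d=1 a=0 c=1 clk=1 b=1
t3.Δ0 e=1 f=1 d=1 a=0 c=1 clk=1 b=1
t3.Δ1 e=1 f=1 d=1 a=0 c=1 clk=0 b=1
t4.Δ0 e=1 f=1 d=1 a=0 c=1 clk=0 b=1
t4.Δ1 e=1 f=1 d=1 a=0 c=1 clk=1 b=1
t4.Δ2 e=1 f=0 d=1 a=1 c=1 clk=1 b=1
t4.Δ3 e=0 f=0 d=1 a=1 c=1 clk=1 b=1
t5.Δ0 e=0 f=0 d=1 a=1 c=1 clk=1 b=1
t5.Δ1 e=0 f=0 d=1 a=1 c=1 clk=0 b=1

3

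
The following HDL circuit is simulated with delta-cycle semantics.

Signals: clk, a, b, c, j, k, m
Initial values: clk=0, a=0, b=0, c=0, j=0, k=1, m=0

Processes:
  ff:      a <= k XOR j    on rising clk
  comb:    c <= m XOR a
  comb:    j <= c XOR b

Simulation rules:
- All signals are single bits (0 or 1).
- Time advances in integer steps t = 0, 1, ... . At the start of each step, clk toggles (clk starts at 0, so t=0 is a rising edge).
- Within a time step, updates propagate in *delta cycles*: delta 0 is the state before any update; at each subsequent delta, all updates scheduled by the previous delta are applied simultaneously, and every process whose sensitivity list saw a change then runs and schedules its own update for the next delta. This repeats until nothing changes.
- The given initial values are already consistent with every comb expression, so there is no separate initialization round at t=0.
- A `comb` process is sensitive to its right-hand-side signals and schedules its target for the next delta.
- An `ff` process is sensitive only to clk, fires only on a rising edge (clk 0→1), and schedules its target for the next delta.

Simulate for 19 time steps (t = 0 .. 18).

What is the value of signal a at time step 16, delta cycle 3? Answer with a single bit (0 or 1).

1

t=0 Δ0: m=0 a=0 j=0 clk=0 b=0 k=1 c=0
  Δ1: clk:0→1
  Δ2: a:0→1
  Δ3: c:0→1
  Δ4: j:0→1
  (4Δ to stable)
t=1 Δ0: m=0 a=1 j=1 clk=1 b=0 k=1 c=1
  Δ1: clk:1→0
  (1Δ to stable)
t=2 Δ0: m=0 a=1 j=1 clk=0 b=0 k=1 c=1
  Δ1: clk:0→1
  Δ2: a:1→0
  Δ3: c:1→0
  Δ4: j:1→0
  (4Δ to stable)
t=3 Δ0: m=0 a=0 j=0 clk=1 b=0 k=1 c=0
  Δ1: clk:1→0
  (1Δ to stable)
t=4 Δ0: m=0 a=0 j=0 clk=0 b=0 k=1 c=0
  Δ1: clk:0→1
  Δ2: a:0→1
  Δ3: c:0→1
  Δ4: j:0→1
  (4Δ to stable)
t=5 Δ0: m=0 a=1 j=1 clk=1 b=0 k=1 c=1
  Δ1: clk:1→0
  (1Δ to stable)
t=6 Δ0: m=0 a=1 j=1 clk=0 b=0 k=1 c=1
  Δ1: clk:0→1
  Δ2: a:1→0
  Δ3: c:1→0
  Δ4: j:1→0
  (4Δ to stable)
t=7 Δ0: m=0 a=0 j=0 clk=1 b=0 k=1 c=0
  Δ1: clk:1→0
  (1Δ to stable)
t=8 Δ0: m=0 a=0 j=0 clk=0 b=0 k=1 c=0
  Δ1: clk:0→1
  Δ2: a:0→1
  Δ3: c:0→1
  Δ4: j:0→1
  (4Δ to stable)
t=9 Δ0: m=0 a=1 j=1 clk=1 b=0 k=1 c=1
  Δ1: clk:1→0
  (1Δ to stable)
t=10 Δ0: m=0 a=1 j=1 clk=0 b=0 k=1 c=1
  Δ1: clk:0→1
  Δ2: a:1→0
  Δ3: c:1→0
  Δ4: j:1→0
  (4Δ to stable)
t=11 Δ0: m=0 a=0 j=0 clk=1 b=0 k=1 c=0
  Δ1: clk:1→0
  (1Δ to stable)
t=12 Δ0: m=0 a=0 j=0 clk=0 b=0 k=1 c=0
  Δ1: clk:0→1
  Δ2: a:0→1
  Δ3: c:0→1
  Δ4: j:0→1
  (4Δ to stable)
t=13 Δ0: m=0 a=1 j=1 clk=1 b=0 k=1 c=1
  Δ1: clk:1→0
  (1Δ to stable)
t=14 Δ0: m=0 a=1 j=1 clk=0 b=0 k=1 c=1
  Δ1: clk:0→1
  Δ2: a:1→0
  Δ3: c:1→0
  Δ4: j:1→0
  (4Δ to stable)
t=15 Δ0: m=0 a=0 j=0 clk=1 b=0 k=1 c=0
  Δ1: clk:1→0
  (1Δ to stable)
t=16 Δ0: m=0 a=0 j=0 clk=0 b=0 k=1 c=0
  Δ1: clk:0→1
  Δ2: a:0→1
  Δ3: c:0→1
  Δ4: j:0→1
  (4Δ to stable)
t=17 Δ0: m=0 a=1 j=1 clk=1 b=0 k=1 c=1
  Δ1: clk:1→0
  (1Δ to stable)
t=18 Δ0: m=0 a=1 j=1 clk=0 b=0 k=1 c=1
  Δ1: clk:0→1
  Δ2: a:1→0
  Δ3: c:1→0
  Δ4: j:1→0
  (4Δ to stable)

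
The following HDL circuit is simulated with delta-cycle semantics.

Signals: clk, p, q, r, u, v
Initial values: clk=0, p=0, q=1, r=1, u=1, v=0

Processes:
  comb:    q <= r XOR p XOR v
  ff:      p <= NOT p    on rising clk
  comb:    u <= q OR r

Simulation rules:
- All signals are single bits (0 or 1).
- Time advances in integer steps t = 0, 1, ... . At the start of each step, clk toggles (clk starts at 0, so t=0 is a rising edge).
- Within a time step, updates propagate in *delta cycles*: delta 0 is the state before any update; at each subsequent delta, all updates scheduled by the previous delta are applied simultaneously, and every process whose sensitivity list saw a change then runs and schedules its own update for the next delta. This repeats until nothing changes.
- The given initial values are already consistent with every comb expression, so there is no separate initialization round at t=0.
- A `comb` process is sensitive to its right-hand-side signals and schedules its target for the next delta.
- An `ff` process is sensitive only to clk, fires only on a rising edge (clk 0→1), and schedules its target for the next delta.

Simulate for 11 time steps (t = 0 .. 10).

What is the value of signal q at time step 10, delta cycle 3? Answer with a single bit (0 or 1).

1

t0.Δ0 clk=0 p=0 v=0 u=1 q=1 r=1
t0.Δ1 clk=1 p=0 v=0 u=1 q=1 r=1
t0.Δ2 clk=1 p=1 v=0 u=1 q=1 r=1
t0.Δ3 clk=1 p=1 v=0 u=1 q=0 r=1
t1.Δ0 clk=1 p=1 v=0 u=1 q=0 r=1
t1.Δ1 clk=0 p=1 v=0 u=1 q=0 r=1
t2.Δ0 clk=0 p=1 v=0 u=1 q=0 r=1
t2.Δ1 clk=1 p=1 v=0 u=1 q=0 r=1
t2.Δ2 clk=1 p=0 v=0 u=1 q=0 r=1
t2.Δ3 clk=1 p=0 v=0 u=1 q=1 r=1
t3.Δ0 clk=1 p=0 v=0 u=1 q=1 r=1
t3.Δ1 clk=0 p=0 v=0 u=1 q=1 r=1
t4.Δ0 clk=0 p=0 v=0 u=1 q=1 r=1
t4.Δ1 clk=1 p=0 v=0 u=1 q=1 r=1
t4.Δ2 clk=1 p=1 v=0 u=1 q=1 r=1
t4.Δ3 clk=1 p=1 v=0 u=1 q=0 r=1
t5.Δ0 clk=1 p=1 v=0 u=1 q=0 r=1
t5.Δ1 clk=0 p=1 v=0 u=1 q=0 r=1
t6.Δ0 clk=0 p=1 v=0 u=1 q=0 r=1
t6.Δ1 clk=1 p=1 v=0 u=1 q=0 r=1
t6.Δ2 clk=1 p=0 v=0 u=1 q=0 r=1
t6.Δ3 clk=1 p=0 v=0 u=1 q=1 r=1
t7.Δ0 clk=1 p=0 v=0 u=1 q=1 r=1
t7.Δ1 clk=0 p=0 v=0 u=1 q=1 r=1
t8.Δ0 clk=0 p=0 v=0 u=1 q=1 r=1
t8.Δ1 clk=1 p=0 v=0 u=1 q=1 r=1
t8.Δ2 clk=1 p=1 v=0 u=1 q=1 r=1
t8.Δ3 clk=1 p=1 v=0 u=1 q=0 r=1
t9.Δ0 clk=1 p=1 v=0 u=1 q=0 r=1
t9.Δ1 clk=0 p=1 v=0 u=1 q=0 r=1
t10.Δ0 clk=0 p=1 v=0 u=1 q=0 r=1
t10.Δ1 clk=1 p=1 v=0 u=1 q=0 r=1
t10.Δ2 clk=1 p=0 v=0 u=1 q=0 r=1
t10.Δ3 clk=1 p=0 v=0 u=1 q=1 r=1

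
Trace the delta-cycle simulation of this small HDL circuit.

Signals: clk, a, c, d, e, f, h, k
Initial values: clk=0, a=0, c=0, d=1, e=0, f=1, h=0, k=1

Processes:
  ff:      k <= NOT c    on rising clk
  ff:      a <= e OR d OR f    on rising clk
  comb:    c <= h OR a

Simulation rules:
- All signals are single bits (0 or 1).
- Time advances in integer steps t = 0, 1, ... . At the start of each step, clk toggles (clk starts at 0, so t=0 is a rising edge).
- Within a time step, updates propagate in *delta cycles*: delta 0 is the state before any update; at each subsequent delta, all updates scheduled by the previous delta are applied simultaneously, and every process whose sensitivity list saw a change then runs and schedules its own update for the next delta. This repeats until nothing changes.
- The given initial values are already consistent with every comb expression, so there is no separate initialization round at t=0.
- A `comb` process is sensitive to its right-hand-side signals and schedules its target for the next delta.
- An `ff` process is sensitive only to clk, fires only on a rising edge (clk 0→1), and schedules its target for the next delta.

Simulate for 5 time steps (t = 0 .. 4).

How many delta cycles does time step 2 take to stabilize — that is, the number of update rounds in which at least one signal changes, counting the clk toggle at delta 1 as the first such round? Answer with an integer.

2

t0.Δ0 d=1 f=1 c=0 h=0 a=0 k=1 clk=0 e=0
t0.Δ1 d=1 f=1 c=0 h=0 a=0 k=1 clk=1 e=0
t0.Δ2 d=1 f=1 c=0 h=0 a=1 k=1 clk=1 e=0
t0.Δ3 d=1 f=1 c=1 h=0 a=1 k=1 clk=1 e=0
t1.Δ0 d=1 f=1 c=1 h=0 a=1 k=1 clk=1 e=0
t1.Δ1 d=1 f=1 c=1 h=0 a=1 k=1 clk=0 e=0
t2.Δ0 d=1 f=1 c=1 h=0 a=1 k=1 clk=0 e=0
t2.Δ1 d=1 f=1 c=1 h=0 a=1 k=1 clk=1 e=0
t2.Δ2 d=1 f=1 c=1 h=0 a=1 k=0 clk=1 e=0
t3.Δ0 d=1 f=1 c=1 h=0 a=1 k=0 clk=1 e=0
t3.Δ1 d=1 f=1 c=1 h=0 a=1 k=0 clk=0 e=0
t4.Δ0 d=1 f=1 c=1 h=0 a=1 k=0 clk=0 e=0
t4.Δ1 d=1 f=1 c=1 h=0 a=1 k=0 clk=1 e=0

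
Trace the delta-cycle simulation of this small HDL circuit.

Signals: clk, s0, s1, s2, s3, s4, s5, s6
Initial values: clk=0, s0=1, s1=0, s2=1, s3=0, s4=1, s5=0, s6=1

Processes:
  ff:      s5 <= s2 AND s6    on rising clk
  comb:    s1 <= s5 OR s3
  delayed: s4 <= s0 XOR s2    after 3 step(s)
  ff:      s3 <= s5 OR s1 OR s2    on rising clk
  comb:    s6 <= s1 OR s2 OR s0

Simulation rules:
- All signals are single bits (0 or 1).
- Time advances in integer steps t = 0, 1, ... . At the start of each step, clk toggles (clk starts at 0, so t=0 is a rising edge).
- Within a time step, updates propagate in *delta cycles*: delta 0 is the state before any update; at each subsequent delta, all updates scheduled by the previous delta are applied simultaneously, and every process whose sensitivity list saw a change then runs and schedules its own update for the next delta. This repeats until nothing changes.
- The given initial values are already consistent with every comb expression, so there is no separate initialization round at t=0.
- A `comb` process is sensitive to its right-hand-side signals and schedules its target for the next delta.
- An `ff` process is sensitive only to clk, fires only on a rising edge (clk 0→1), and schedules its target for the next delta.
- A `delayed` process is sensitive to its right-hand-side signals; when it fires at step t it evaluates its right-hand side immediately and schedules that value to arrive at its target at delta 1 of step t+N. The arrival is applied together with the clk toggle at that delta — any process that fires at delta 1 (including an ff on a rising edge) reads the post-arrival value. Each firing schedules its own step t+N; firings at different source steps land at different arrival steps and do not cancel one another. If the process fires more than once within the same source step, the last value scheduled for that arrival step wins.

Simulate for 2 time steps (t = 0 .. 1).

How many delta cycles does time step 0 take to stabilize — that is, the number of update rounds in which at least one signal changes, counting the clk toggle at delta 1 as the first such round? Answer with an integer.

3

t0.Δ0 s3=0 s6=1 s5=0 s2=1 s1=0 clk=0 s4=1 s0=1
t0.Δ1 s3=0 s6=1 s5=0 s2=1 s1=0 clk=1 s4=1 s0=1
t0.Δ2 s3=1 s6=1 s5=1 s2=1 s1=0 clk=1 s4=1 s0=1
t0.Δ3 s3=1 s6=1 s5=1 s2=1 s1=1 clk=1 s4=1 s0=1
t1.Δ0 s3=1 s6=1 s5=1 s2=1 s1=1 clk=1 s4=1 s0=1
t1.Δ1 s3=1 s6=1 s5=1 s2=1 s1=1 clk=0 s4=1 s0=1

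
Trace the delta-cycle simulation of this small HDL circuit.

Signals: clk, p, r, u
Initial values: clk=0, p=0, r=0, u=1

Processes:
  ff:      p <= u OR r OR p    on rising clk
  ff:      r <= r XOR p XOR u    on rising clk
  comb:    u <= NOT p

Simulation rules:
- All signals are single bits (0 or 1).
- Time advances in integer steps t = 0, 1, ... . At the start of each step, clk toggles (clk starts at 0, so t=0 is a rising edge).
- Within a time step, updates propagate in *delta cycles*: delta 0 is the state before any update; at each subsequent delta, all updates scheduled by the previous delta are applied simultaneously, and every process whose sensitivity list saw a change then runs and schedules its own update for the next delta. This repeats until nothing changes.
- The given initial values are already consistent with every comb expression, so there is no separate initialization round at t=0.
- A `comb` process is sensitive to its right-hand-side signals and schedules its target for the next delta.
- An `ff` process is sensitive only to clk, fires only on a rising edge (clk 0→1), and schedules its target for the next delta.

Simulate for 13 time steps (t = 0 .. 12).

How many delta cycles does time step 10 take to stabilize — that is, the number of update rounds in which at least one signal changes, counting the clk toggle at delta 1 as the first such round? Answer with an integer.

t0.Δ0 p=0 clk=0 r=0 u=1
t0.Δ1 p=0 clk=1 r=0 u=1
t0.Δ2 p=1 clk=1 r=1 u=1
t0.Δ3 p=1 clk=1 r=1 u=0
t1.Δ0 p=1 clk=1 r=1 u=0
t1.Δ1 p=1 clk=0 r=1 u=0
t2.Δ0 p=1 clk=0 r=1 u=0
t2.Δ1 p=1 clk=1 r=1 u=0
t2.Δ2 p=1 clk=1 r=0 u=0
t3.Δ0 p=1 clk=1 r=0 u=0
t3.Δ1 p=1 clk=0 r=0 u=0
t4.Δ0 p=1 clk=0 r=0 u=0
t4.Δ1 p=1 clk=1 r=0 u=0
t4.Δ2 p=1 clk=1 r=1 u=0
t5.Δ0 p=1 clk=1 r=1 u=0
t5.Δ1 p=1 clk=0 r=1 u=0
t6.Δ0 p=1 clk=0 r=1 u=0
t6.Δ1 p=1 clk=1 r=1 u=0
t6.Δ2 p=1 clk=1 r=0 u=0
t7.Δ0 p=1 clk=1 r=0 u=0
t7.Δ1 p=1 clk=0 r=0 u=0
t8.Δ0 p=1 clk=0 r=0 u=0
t8.Δ1 p=1 clk=1 r=0 u=0
t8.Δ2 p=1 clk=1 r=1 u=0
t9.Δ0 p=1 clk=1 r=1 u=0
t9.Δ1 p=1 clk=0 r=1 u=0
t10.Δ0 p=1 clk=0 r=1 u=0
t10.Δ1 p=1 clk=1 r=1 u=0
t10.Δ2 p=1 clk=1 r=0 u=0
t11.Δ0 p=1 clk=1 r=0 u=0
t11.Δ1 p=1 clk=0 r=0 u=0
t12.Δ0 p=1 clk=0 r=0 u=0
t12.Δ1 p=1 clk=1 r=0 u=0
t12.Δ2 p=1 clk=1 r=1 u=0

2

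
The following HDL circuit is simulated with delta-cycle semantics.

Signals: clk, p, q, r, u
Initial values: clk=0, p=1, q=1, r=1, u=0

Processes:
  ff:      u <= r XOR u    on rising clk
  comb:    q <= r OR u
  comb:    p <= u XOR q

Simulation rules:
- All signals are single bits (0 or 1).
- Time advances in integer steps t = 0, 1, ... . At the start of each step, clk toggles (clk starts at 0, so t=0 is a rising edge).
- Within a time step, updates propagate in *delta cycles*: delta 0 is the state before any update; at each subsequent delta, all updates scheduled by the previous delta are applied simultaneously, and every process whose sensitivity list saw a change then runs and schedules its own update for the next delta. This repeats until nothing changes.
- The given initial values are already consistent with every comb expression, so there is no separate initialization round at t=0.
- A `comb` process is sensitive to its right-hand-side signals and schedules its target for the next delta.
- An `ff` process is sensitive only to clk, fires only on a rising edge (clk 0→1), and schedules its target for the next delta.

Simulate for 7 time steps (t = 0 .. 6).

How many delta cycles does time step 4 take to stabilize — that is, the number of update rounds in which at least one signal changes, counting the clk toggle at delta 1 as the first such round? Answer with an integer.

3

[bits: clk,p,u,q,r]
t=0: Δ0=01011 Δ1=11011 Δ2=11111 Δ3=10111 | 3Δ
t=1: Δ0=10111 Δ1=00111 | 1Δ
t=2: Δ0=00111 Δ1=10111 Δ2=10011 Δ3=11011 | 3Δ
t=3: Δ0=11011 Δ1=01011 | 1Δ
t=4: Δ0=01011 Δ1=11011 Δ2=11111 Δ3=10111 | 3Δ
t=5: Δ0=10111 Δ1=00111 | 1Δ
t=6: Δ0=00111 Δ1=10111 Δ2=10011 Δ3=11011 | 3Δ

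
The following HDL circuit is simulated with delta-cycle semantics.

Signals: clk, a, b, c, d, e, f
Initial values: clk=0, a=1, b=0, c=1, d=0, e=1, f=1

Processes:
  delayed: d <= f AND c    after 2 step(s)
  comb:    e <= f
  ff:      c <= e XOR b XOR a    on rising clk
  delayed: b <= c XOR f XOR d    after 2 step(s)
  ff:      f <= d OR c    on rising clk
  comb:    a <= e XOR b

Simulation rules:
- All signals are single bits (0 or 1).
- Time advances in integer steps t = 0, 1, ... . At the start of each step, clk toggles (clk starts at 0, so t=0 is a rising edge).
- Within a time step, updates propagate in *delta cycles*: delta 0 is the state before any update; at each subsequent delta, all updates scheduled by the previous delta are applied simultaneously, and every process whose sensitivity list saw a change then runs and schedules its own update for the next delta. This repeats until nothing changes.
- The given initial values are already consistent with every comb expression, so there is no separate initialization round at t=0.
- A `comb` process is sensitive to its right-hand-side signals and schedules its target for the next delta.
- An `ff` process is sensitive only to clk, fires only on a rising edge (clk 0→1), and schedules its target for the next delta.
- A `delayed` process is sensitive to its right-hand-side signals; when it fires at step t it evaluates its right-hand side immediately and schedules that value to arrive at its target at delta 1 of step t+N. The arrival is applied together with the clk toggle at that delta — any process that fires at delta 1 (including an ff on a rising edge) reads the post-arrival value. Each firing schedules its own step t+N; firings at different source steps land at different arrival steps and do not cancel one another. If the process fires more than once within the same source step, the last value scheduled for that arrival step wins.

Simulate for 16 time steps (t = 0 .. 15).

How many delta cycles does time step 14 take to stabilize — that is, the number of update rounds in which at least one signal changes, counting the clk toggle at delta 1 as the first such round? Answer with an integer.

t0.Δ0 f=1 d=0 c=1 a=1 e=1 b=0 clk=0
t0.Δ1 f=1 d=0 c=1 a=1 e=1 b=0 clk=1
t0.Δ2 f=1 d=0 c=0 a=1 e=1 b=0 clk=1
t1.Δ0 f=1 d=0 c=0 a=1 e=1 b=0 clk=1
t1.Δ1 f=1 d=0 c=0 a=1 e=1 b=0 clk=0
t2.Δ0 f=1 d=0 c=0 a=1 e=1 b=0 clk=0
t2.Δ1 f=1 d=0 c=0 a=1 e=1 b=1 clk=1
t2.Δ2 f=0 d=0 c=1 a=0 e=1 b=1 clk=1
t2.Δ3 f=0 d=0 c=1 a=0 e=0 b=1 clk=1
t2.Δ4 f=0 d=0 c=1 a=1 e=0 b=1 clk=1
t3.Δ0 f=0 d=0 c=1 a=1 e=0 b=1 clk=1
t3.Δ1 f=0 d=0 c=1 a=1 e=0 b=1 clk=0
t4.Δ0 f=0 d=0 c=1 a=1 e=0 b=1 clk=0
t4.Δ1 f=0 d=0 c=1 a=1 e=0 b=1 clk=1
t4.Δ2 f=1 d=0 c=0 a=1 e=0 b=1 clk=1
t4.Δ3 f=1 d=0 c=0 a=1 e=1 b=1 clk=1
t4.Δ4 f=1 d=0 c=0 a=0 e=1 b=1 clk=1
t5.Δ0 f=1 d=0 c=0 a=0 e=1 b=1 clk=1
t5.Δ1 f=1 d=0 c=0 a=0 e=1 b=1 clk=0
t6.Δ0 f=1 d=0 c=0 a=0 e=1 b=1 clk=0
t6.Δ1 f=1 d=0 c=0 a=0 e=1 b=1 clk=1
t6.Δ2 f=0 d=0 c=0 a=0 e=1 b=1 clk=1
t6.Δ3 f=0 d=0 c=0 a=0 e=0 b=1 clk=1
t6.Δ4 f=0 d=0 c=0 a=1 e=0 b=1 clk=1
t7.Δ0 f=0 d=0 c=0 a=1 e=0 b=1 clk=1
t7.Δ1 f=0 d=0 c=0 a=1 e=0 b=1 clk=0
t8.Δ0 f=0 d=0 c=0 a=1 e=0 b=1 clk=0
t8.Δ1 f=0 d=0 c=0 a=1 e=0 b=0 clk=1
t8.Δ2 f=0 d=0 c=1 a=0 e=0 b=0 clk=1
t9.Δ0 f=0 d=0 c=1 a=0 e=0 b=0 clk=1
t9.Δ1 f=0 d=0 c=1 a=0 e=0 b=0 clk=0
t10.Δ0 f=0 d=0 c=1 a=0 e=0 b=0 clk=0
t10.Δ1 f=0 d=0 c=1 a=0 e=0 b=1 clk=1
t10.Δ2 f=1 d=0 c=1 a=1 e=0 b=1 clk=1
t10.Δ3 f=1 d=0 c=1 a=1 e=1 b=1 clk=1
t10.Δ4 f=1 d=0 c=1 a=0 e=1 b=1 clk=1
t11.Δ0 f=1 d=0 c=1 a=0 e=1 b=1 clk=1
t11.Δ1 f=1 d=0 c=1 a=0 e=1 b=1 clk=0
t12.Δ0 f=1 d=0 c=1 a=0 e=1 b=1 clk=0
t12.Δ1 f=1 d=1 c=1 a=0 e=1 b=0 clk=1
t12.Δ2 f=1 d=1 c=1 a=1 e=1 b=0 clk=1
t13.Δ0 f=1 d=1 c=1 a=1 e=1 b=0 clk=1
t13.Δ1 f=1 d=1 c=1 a=1 e=1 b=0 clk=0
t14.Δ0 f=1 d=1 c=1 a=1 e=1 b=0 clk=0
t14.Δ1 f=1 d=1 c=1 a=1 e=1 b=1 clk=1
t14.Δ2 f=1 d=1 c=1 a=0 e=1 b=1 clk=1
t15.Δ0 f=1 d=1 c=1 a=0 e=1 b=1 clk=1
t15.Δ1 f=1 d=1 c=1 a=0 e=1 b=1 clk=0

2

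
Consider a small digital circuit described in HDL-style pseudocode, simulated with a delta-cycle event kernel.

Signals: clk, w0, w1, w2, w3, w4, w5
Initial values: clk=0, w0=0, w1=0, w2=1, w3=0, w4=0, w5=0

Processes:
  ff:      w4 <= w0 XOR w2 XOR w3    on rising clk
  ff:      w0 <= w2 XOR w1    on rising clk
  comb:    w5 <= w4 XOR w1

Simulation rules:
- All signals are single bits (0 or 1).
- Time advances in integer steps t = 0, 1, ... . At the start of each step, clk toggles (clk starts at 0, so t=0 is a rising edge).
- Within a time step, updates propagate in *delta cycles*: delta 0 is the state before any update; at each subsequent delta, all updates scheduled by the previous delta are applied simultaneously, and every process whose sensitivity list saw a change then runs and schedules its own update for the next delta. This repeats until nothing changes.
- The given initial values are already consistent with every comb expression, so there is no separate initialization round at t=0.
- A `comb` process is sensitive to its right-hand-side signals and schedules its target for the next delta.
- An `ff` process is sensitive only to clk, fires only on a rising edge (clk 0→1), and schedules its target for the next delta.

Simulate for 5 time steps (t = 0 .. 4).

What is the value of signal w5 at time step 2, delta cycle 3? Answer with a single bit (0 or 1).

[bits: clk,w1,w3,w5,w2,w0,w4]
t=0: Δ0=0000100 Δ1=1000100 Δ2=1000111 Δ3=1001111 | 3Δ
t=1: Δ0=1001111 Δ1=0001111 | 1Δ
t=2: Δ0=0001111 Δ1=1001111 Δ2=1001110 Δ3=1000110 | 3Δ
t=3: Δ0=1000110 Δ1=0000110 | 1Δ
t=4: Δ0=0000110 Δ1=1000110 | 1Δ

0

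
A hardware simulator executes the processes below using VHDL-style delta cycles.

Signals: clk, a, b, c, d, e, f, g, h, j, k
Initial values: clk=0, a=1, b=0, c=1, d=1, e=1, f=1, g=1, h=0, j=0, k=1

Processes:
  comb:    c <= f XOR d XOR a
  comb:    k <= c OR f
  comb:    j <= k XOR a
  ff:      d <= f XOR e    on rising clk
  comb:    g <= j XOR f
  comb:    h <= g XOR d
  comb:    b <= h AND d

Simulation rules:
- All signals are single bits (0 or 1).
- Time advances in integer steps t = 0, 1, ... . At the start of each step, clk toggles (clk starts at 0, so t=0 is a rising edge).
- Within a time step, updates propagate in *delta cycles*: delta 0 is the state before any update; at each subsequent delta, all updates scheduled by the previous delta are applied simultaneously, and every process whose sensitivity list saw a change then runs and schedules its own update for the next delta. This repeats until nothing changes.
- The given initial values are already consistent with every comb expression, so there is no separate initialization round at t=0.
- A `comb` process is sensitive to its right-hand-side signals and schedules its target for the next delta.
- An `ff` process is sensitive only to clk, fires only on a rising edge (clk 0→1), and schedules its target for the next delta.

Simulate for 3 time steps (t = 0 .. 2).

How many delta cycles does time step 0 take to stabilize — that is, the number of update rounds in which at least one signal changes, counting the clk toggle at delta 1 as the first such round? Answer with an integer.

t0.Δ0 h=0 f=1 c=1 a=1 b=0 e=1 j=0 d=1 k=1 g=1 clk=0
t0.Δ1 h=0 f=1 c=1 a=1 b=0 e=1 j=0 d=1 k=1 g=1 clk=1
t0.Δ2 h=0 f=1 c=1 a=1 b=0 e=1 j=0 d=0 k=1 g=1 clk=1
t0.Δ3 h=1 f=1 c=0 a=1 b=0 e=1 j=0 d=0 k=1 g=1 clk=1
t1.Δ0 h=1 f=1 c=0 a=1 b=0 e=1 j=0 d=0 k=1 g=1 clk=1
t1.Δ1 h=1 f=1 c=0 a=1 b=0 e=1 j=0 d=0 k=1 g=1 clk=0
t2.Δ0 h=1 f=1 c=0 a=1 b=0 e=1 j=0 d=0 k=1 g=1 clk=0
t2.Δ1 h=1 f=1 c=0 a=1 b=0 e=1 j=0 d=0 k=1 g=1 clk=1

3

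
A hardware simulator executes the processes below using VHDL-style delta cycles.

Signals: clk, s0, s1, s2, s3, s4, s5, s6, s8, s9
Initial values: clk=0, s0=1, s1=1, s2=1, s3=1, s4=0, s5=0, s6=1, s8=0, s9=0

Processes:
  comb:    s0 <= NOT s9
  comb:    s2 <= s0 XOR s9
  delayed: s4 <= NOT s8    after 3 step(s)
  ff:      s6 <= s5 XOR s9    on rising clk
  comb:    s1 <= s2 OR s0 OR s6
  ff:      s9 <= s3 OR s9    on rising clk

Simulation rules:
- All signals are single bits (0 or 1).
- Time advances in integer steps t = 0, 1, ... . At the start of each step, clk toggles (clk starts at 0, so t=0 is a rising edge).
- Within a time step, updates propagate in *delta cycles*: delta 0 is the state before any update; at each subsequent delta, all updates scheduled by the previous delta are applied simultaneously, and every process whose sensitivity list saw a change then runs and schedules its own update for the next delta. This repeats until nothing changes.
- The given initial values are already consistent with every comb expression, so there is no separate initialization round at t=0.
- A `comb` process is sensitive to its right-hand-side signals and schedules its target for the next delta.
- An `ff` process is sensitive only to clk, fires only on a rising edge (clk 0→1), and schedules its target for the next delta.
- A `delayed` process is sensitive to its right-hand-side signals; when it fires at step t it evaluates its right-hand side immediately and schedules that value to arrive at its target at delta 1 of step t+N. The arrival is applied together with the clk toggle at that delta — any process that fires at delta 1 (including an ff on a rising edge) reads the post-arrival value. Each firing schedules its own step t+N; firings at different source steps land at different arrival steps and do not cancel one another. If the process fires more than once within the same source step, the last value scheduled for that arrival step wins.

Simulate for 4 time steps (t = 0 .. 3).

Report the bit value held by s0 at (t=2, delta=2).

0

t0.Δ0 s9=0 s3=1 s1=1 s8=0 clk=0 s2=1 s0=1 s5=0 s6=1 s4=0
t0.Δ1 s9=0 s3=1 s1=1 s8=0 clk=1 s2=1 s0=1 s5=0 s6=1 s4=0
t0.Δ2 s9=1 s3=1 s1=1 s8=0 clk=1 s2=1 s0=1 s5=0 s6=0 s4=0
t0.Δ3 s9=1 s3=1 s1=1 s8=0 clk=1 s2=0 s0=0 s5=0 s6=0 s4=0
t0.Δ4 s9=1 s3=1 s1=0 s8=0 clk=1 s2=1 s0=0 s5=0 s6=0 s4=0
t0.Δ5 s9=1 s3=1 s1=1 s8=0 clk=1 s2=1 s0=0 s5=0 s6=0 s4=0
t1.Δ0 s9=1 s3=1 s1=1 s8=0 clk=1 s2=1 s0=0 s5=0 s6=0 s4=0
t1.Δ1 s9=1 s3=1 s1=1 s8=0 clk=0 s2=1 s0=0 s5=0 s6=0 s4=0
t2.Δ0 s9=1 s3=1 s1=1 s8=0 clk=0 s2=1 s0=0 s5=0 s6=0 s4=0
t2.Δ1 s9=1 s3=1 s1=1 s8=0 clk=1 s2=1 s0=0 s5=0 s6=0 s4=0
t2.Δ2 s9=1 s3=1 s1=1 s8=0 clk=1 s2=1 s0=0 s5=0 s6=1 s4=0
t3.Δ0 s9=1 s3=1 s1=1 s8=0 clk=1 s2=1 s0=0 s5=0 s6=1 s4=0
t3.Δ1 s9=1 s3=1 s1=1 s8=0 clk=0 s2=1 s0=0 s5=0 s6=1 s4=0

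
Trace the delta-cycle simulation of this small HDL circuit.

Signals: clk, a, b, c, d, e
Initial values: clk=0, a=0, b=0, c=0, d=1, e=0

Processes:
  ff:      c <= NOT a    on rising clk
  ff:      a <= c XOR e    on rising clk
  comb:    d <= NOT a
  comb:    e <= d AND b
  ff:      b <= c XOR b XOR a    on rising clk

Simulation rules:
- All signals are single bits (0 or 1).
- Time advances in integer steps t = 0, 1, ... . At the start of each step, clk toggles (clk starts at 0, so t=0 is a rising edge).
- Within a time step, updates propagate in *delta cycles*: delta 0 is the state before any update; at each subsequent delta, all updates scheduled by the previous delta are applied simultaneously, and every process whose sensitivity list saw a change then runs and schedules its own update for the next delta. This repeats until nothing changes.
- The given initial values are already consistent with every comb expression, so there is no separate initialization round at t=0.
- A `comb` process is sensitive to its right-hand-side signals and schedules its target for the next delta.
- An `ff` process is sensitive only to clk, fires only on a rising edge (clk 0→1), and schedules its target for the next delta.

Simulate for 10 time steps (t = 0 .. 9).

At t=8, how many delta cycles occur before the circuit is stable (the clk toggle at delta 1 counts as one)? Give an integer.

2

t0.Δ0 b=0 clk=0 e=0 c=0 d=1 a=0
t0.Δ1 b=0 clk=1 e=0 c=0 d=1 a=0
t0.Δ2 b=0 clk=1 e=0 c=1 d=1 a=0
t1.Δ0 b=0 clk=1 e=0 c=1 d=1 a=0
t1.Δ1 b=0 clk=0 e=0 c=1 d=1 a=0
t2.Δ0 b=0 clk=0 e=0 c=1 d=1 a=0
t2.Δ1 b=0 clk=1 e=0 c=1 d=1 a=0
t2.Δ2 b=1 clk=1 e=0 c=1 d=1 a=1
t2.Δ3 b=1 clk=1 e=1 c=1 d=0 a=1
t2.Δ4 b=1 clk=1 e=0 c=1 d=0 a=1
t3.Δ0 b=1 clk=1 e=0 c=1 d=0 a=1
t3.Δ1 b=1 clk=0 e=0 c=1 d=0 a=1
t4.Δ0 b=1 clk=0 e=0 c=1 d=0 a=1
t4.Δ1 b=1 clk=1 e=0 c=1 d=0 a=1
t4.Δ2 b=1 clk=1 e=0 c=0 d=0 a=1
t5.Δ0 b=1 clk=1 e=0 c=0 d=0 a=1
t5.Δ1 b=1 clk=0 e=0 c=0 d=0 a=1
t6.Δ0 b=1 clk=0 e=0 c=0 d=0 a=1
t6.Δ1 b=1 clk=1 e=0 c=0 d=0 a=1
t6.Δ2 b=0 clk=1 e=0 c=0 d=0 a=0
t6.Δ3 b=0 clk=1 e=0 c=0 d=1 a=0
t7.Δ0 b=0 clk=1 e=0 c=0 d=1 a=0
t7.Δ1 b=0 clk=0 e=0 c=0 d=1 a=0
t8.Δ0 b=0 clk=0 e=0 c=0 d=1 a=0
t8.Δ1 b=0 clk=1 e=0 c=0 d=1 a=0
t8.Δ2 b=0 clk=1 e=0 c=1 d=1 a=0
t9.Δ0 b=0 clk=1 e=0 c=1 d=1 a=0
t9.Δ1 b=0 clk=0 e=0 c=1 d=1 a=0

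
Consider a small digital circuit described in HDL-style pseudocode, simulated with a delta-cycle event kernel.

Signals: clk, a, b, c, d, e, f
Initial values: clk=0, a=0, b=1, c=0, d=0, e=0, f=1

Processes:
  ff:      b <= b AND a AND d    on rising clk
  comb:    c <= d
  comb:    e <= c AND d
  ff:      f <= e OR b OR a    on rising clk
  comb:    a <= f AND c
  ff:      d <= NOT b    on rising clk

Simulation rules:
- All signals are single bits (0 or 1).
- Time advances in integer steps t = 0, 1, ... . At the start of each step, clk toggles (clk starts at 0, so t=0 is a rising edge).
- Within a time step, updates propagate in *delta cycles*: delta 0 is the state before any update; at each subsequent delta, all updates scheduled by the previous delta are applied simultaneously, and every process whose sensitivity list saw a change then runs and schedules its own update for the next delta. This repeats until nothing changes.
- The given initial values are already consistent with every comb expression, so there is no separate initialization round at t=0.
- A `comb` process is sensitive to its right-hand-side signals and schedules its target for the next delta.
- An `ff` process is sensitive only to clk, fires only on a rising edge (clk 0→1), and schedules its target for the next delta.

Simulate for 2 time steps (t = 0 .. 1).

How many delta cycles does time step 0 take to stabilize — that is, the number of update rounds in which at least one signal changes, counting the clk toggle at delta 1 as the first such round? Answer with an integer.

[bits: clk,a,d,e,c,b,f]
t=0: Δ0=0000011 Δ1=1000011 Δ2=1000001 | 2Δ
t=1: Δ0=1000001 Δ1=0000001 | 1Δ

2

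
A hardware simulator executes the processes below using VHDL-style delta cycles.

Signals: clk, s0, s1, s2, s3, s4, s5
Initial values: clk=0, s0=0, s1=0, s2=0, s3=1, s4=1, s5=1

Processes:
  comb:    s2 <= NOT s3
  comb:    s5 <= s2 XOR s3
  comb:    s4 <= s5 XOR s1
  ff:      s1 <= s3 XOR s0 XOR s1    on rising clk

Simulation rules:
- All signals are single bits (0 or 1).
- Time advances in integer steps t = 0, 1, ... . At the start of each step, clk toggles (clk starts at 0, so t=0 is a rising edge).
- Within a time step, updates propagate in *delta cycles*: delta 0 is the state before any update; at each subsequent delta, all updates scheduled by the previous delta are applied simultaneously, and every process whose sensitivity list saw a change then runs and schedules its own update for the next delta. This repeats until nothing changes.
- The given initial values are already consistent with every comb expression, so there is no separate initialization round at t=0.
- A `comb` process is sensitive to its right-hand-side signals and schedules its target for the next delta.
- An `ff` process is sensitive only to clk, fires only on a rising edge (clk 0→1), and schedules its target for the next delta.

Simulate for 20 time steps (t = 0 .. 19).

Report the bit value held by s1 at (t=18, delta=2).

[bits: s3,s4,s1,clk,s2,s0,s5]
t=0: Δ0=1100001 Δ1=1101001 Δ2=1111001 Δ3=1011001 | 3Δ
t=1: Δ0=1011001 Δ1=1010001 | 1Δ
t=2: Δ0=1010001 Δ1=1011001 Δ2=1001001 Δ3=1101001 | 3Δ
t=3: Δ0=1101001 Δ1=1100001 | 1Δ
t=4: Δ0=1100001 Δ1=1101001 Δ2=1111001 Δ3=1011001 | 3Δ
t=5: Δ0=1011001 Δ1=1010001 | 1Δ
t=6: Δ0=1010001 Δ1=1011001 Δ2=1001001 Δ3=1101001 | 3Δ
t=7: Δ0=1101001 Δ1=1100001 | 1Δ
t=8: Δ0=1100001 Δ1=1101001 Δ2=1111001 Δ3=1011001 | 3Δ
t=9: Δ0=1011001 Δ1=1010001 | 1Δ
t=10: Δ0=1010001 Δ1=1011001 Δ2=1001001 Δ3=1101001 | 3Δ
t=11: Δ0=1101001 Δ1=1100001 | 1Δ
t=12: Δ0=1100001 Δ1=1101001 Δ2=1111001 Δ3=1011001 | 3Δ
t=13: Δ0=1011001 Δ1=1010001 | 1Δ
t=14: Δ0=1010001 Δ1=1011001 Δ2=1001001 Δ3=1101001 | 3Δ
t=15: Δ0=1101001 Δ1=1100001 | 1Δ
t=16: Δ0=1100001 Δ1=1101001 Δ2=1111001 Δ3=1011001 | 3Δ
t=17: Δ0=1011001 Δ1=1010001 | 1Δ
t=18: Δ0=1010001 Δ1=1011001 Δ2=1001001 Δ3=1101001 | 3Δ
t=19: Δ0=1101001 Δ1=1100001 | 1Δ

0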